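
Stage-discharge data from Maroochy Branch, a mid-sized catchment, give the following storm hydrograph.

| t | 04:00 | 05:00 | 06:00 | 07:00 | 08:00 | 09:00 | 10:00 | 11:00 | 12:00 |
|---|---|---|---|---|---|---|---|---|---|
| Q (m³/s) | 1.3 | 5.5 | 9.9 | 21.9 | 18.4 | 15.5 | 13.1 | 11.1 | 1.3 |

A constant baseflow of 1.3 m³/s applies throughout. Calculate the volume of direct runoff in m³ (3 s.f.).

Direct-runoff ordinates (Q − Q_b): 0.0, 4.2, 8.6, 20.6, 17.1, 14.2, 11.8, 9.8, 0.0 m³/s.
ΣQ_DR = 86.30 m³/s.
With Δt = 1 h = 3600 s, V = ΣQ_DR · Δt = 86.30 × 3600 = 3.11 × 10^5 m³.

V ≈ 3.11 × 10^5 m³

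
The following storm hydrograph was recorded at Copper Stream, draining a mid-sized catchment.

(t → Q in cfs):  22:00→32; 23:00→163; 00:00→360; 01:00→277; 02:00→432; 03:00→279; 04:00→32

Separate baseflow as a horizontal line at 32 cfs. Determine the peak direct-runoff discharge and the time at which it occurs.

Subtracting baseflow gives direct-runoff ordinates: 0.0, 131.0, 328.0, 245.0, 400.0, 247.0, 0.0 cfs.
The maximum is 400.0 cfs, occurring at the reading for t = 02:00.

Q_p = 400.0 cfs at t = 02:00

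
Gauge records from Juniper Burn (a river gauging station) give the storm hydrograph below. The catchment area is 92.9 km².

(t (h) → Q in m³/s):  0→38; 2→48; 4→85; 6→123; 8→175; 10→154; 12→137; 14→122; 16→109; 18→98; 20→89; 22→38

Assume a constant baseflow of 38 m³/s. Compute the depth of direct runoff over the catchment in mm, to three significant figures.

d ≈ 58.9 mm

Direct runoff: 0.0, 10.0, 47.0, 85.0, 137.0, 116.0, 99.0, 84.0, 71.0, 60.0, 51.0, 0.0 m³/s; ΣQ_DR = 760.0 m³/s.
V = ΣQ_DR · Δt = 760.0 × 7200 s = 5.472 × 10^6 m³.
Over A = 92.9 km², depth = V / A = 58.9 mm.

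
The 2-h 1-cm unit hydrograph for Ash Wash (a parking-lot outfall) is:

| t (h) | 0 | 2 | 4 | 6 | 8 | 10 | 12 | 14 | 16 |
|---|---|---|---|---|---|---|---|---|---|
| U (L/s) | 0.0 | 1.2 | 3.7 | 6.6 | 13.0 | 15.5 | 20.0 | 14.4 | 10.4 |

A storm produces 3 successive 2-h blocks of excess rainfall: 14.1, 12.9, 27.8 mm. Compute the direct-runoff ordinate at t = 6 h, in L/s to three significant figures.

Q ≈ 17.4 L/s

By discrete convolution, Q_j = Σ (P_i / 10 mm) · U_{j−i}.
At t = 6 h (j=3): Q = (14.1/10)·6.6 + (12.9/10)·3.7 + (27.8/10)·1.2 = 17.4 L/s.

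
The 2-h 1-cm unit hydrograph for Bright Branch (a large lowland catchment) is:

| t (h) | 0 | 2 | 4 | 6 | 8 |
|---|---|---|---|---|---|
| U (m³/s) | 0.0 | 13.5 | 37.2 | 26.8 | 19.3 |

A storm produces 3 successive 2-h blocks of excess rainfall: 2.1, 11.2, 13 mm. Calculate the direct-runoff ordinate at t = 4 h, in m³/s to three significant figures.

Q ≈ 22.9 m³/s

By discrete convolution, Q_j = Σ (P_i / 10 mm) · U_{j−i}.
At t = 4 h (j=2): Q = (2.1/10)·37.2 + (11.2/10)·13.5 + (13/10)·0.0 = 22.9 m³/s.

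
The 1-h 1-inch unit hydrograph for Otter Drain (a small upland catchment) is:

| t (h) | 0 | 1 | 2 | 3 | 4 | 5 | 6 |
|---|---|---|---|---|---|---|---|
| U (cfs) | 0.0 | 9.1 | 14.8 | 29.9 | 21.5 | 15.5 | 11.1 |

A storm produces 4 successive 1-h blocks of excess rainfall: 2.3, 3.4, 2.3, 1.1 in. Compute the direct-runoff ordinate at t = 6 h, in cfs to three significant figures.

Q ≈ 161 cfs

By discrete convolution, Q_j = Σ (P_i / 1 in) · U_{j−i}.
At t = 6 h (j=6): Q = (2.3/1)·11.1 + (3.4/1)·15.5 + (2.3/1)·21.5 + (1.1/1)·29.9 = 161 cfs.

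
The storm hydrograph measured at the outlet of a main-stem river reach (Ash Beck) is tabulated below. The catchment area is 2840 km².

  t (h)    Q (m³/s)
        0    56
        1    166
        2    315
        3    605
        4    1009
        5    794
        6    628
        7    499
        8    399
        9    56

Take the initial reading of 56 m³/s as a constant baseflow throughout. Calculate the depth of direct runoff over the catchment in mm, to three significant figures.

Direct runoff: 0.0, 110.0, 259.0, 549.0, 953.0, 738.0, 572.0, 443.0, 343.0, 0.0 m³/s; ΣQ_DR = 3967 m³/s.
V = ΣQ_DR · Δt = 3967 × 3600 s = 1.428 × 10^7 m³.
Over A = 2840 km², depth = V / A = 5.03 mm.

d ≈ 5.03 mm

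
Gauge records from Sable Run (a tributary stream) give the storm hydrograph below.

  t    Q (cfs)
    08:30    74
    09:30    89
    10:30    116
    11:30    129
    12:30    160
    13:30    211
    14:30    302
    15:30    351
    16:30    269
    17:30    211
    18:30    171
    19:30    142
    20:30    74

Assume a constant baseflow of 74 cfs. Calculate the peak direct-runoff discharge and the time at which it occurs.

Q_p = 277.0 cfs at t = 15:30

Subtracting baseflow gives direct-runoff ordinates: 0.0, 15.0, 42.0, 55.0, 86.0, 137.0, 228.0, 277.0, 195.0, 137.0, 97.0, 68.0, 0.0 cfs.
The maximum is 277.0 cfs, occurring at the reading for t = 15:30.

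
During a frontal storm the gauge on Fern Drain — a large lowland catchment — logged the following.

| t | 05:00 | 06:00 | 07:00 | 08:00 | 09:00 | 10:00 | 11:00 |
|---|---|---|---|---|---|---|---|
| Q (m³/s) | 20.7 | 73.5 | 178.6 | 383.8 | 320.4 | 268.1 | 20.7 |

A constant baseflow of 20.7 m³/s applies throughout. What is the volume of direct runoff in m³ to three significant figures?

Direct-runoff ordinates (Q − Q_b): 0.0, 52.8, 157.9, 363.1, 299.7, 247.4, 0.0 m³/s.
ΣQ_DR = 1121 m³/s.
With Δt = 1 h = 3600 s, V = ΣQ_DR · Δt = 1121 × 3600 = 4.04 × 10^6 m³.

V ≈ 4.04 × 10^6 m³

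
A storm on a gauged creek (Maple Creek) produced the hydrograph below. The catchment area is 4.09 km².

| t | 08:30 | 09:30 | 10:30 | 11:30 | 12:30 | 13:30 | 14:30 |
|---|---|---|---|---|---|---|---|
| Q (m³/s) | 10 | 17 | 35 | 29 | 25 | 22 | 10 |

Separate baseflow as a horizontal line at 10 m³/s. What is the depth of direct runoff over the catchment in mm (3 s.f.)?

Direct runoff: 0.0, 7.0, 25.0, 19.0, 15.0, 12.0, 0.0 m³/s; ΣQ_DR = 78.00 m³/s.
V = ΣQ_DR · Δt = 78.00 × 3600 s = 2.808 × 10^5 m³.
Over A = 4.09 km², depth = V / A = 68.7 mm.

d ≈ 68.7 mm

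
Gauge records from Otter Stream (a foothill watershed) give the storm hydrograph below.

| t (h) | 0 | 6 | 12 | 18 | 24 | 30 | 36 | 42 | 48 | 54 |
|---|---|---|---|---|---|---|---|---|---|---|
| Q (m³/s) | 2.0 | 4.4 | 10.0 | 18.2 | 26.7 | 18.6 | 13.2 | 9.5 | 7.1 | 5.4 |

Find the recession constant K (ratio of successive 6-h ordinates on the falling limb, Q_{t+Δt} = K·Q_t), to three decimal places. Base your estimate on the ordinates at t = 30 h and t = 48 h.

Using the recession-limb readings at t = 30 h and t = 48 h: Q falls from 18.6 to 7.1 m³/s over 3 intervals.
K = (Q₂/Q₁)^(1/3) = (7.1/18.6)^(1/3) = 0.725.

K ≈ 0.725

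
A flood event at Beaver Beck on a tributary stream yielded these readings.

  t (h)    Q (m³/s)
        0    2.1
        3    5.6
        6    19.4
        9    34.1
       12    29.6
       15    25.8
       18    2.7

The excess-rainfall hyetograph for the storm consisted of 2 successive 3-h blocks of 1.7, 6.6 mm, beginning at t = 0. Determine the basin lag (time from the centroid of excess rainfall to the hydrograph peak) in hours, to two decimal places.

Centroid of excess rainfall: t_c = Σ P_i·t̄_i / ΣP_i = 3.8855 h (block centres at 1.5, 4.5 h).
Hydrograph peak occurs at t = 9 h, so basin lag t_L = 9 − 3.8855 = 5.11 h.

t_L ≈ 5.11 h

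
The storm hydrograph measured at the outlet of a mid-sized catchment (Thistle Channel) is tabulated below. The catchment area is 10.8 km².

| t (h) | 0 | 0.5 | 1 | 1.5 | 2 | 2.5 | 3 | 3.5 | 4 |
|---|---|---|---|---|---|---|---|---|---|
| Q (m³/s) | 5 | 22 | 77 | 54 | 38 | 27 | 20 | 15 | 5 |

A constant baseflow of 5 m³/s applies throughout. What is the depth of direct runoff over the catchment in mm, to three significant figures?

Direct runoff: 0.0, 17.0, 72.0, 49.0, 33.0, 22.0, 15.0, 10.0, 0.0 m³/s; ΣQ_DR = 218.0 m³/s.
V = ΣQ_DR · Δt = 218.0 × 1800 s = 3.924 × 10^5 m³.
Over A = 10.8 km², depth = V / A = 36.3 mm.

d ≈ 36.3 mm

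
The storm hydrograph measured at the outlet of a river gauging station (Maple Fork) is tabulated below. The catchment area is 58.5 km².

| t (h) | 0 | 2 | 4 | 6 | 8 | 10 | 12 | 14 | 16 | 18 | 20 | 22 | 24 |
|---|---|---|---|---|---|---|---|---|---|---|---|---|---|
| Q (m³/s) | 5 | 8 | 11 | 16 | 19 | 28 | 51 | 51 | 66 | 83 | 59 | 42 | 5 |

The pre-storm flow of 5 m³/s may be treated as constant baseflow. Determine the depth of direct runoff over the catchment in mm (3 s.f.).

Direct runoff: 0.0, 3.0, 6.0, 11.0, 14.0, 23.0, 46.0, 46.0, 61.0, 78.0, 54.0, 37.0, 0.0 m³/s; ΣQ_DR = 379.0 m³/s.
V = ΣQ_DR · Δt = 379.0 × 7200 s = 2.729 × 10^6 m³.
Over A = 58.5 km², depth = V / A = 46.6 mm.

d ≈ 46.6 mm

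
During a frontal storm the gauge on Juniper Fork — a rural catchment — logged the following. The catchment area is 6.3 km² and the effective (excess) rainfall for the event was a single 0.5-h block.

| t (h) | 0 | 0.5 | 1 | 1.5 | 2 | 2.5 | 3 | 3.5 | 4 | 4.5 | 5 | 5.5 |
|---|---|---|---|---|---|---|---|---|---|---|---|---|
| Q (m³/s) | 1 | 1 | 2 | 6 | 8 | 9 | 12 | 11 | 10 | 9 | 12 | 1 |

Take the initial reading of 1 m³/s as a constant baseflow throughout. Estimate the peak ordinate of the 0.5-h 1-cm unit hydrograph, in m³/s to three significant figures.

Direct runoff: 0.0, 0.0, 1.0, 5.0, 7.0, 8.0, 11.0, 10.0, 9.0, 8.0, 11.0, 0.0 m³/s; ΣQ_DR = 70.00 m³/s, peak = 11.0 m³/s.
Runoff depth d = ΣQ_DR·Δt / A = 70.00 × 1800 / (6.3 km²) = 20.00 mm.
The 1-cm UH is the DRH scaled by (10 mm)/d, so U_p = 11.0 × 10/20.00 = 5.50 m³/s.

U_p ≈ 5.50 m³/s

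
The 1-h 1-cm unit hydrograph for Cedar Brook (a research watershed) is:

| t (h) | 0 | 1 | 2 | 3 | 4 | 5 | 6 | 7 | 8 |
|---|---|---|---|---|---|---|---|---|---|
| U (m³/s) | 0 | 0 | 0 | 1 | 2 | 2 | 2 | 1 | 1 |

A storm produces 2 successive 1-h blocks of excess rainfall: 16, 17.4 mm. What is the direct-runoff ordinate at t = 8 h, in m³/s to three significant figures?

By discrete convolution, Q_j = Σ (P_i / 10 mm) · U_{j−i}.
At t = 8 h (j=8): Q = (16/10)·1 + (17.4/10)·1 = 3.34 m³/s.

Q ≈ 3.34 m³/s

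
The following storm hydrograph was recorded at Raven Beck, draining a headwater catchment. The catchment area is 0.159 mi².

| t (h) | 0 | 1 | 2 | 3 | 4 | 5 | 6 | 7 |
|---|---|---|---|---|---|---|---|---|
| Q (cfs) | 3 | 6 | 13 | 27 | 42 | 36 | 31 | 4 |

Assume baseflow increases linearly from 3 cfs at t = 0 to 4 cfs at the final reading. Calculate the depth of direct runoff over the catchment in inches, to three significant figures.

d ≈ 1.31 in

Direct runoff: 0.00, 2.86, 9.71, 23.57, 38.43, 32.29, 27.14, 0.00 cfs; ΣQ_DR = 134.0 cfs.
V = ΣQ_DR · Δt = 134.0 × 3600 s = 4.824 × 10^5 ft³.
Over A = 0.159 mi², depth = V / A = 1.31 in.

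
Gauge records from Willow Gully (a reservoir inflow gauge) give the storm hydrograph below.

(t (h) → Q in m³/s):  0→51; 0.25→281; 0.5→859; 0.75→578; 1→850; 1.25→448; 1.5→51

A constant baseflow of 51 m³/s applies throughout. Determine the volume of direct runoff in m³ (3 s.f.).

V ≈ 2.48 × 10^6 m³

Direct-runoff ordinates (Q − Q_b): 0.0, 230.0, 808.0, 527.0, 799.0, 397.0, 0.0 m³/s.
ΣQ_DR = 2761 m³/s.
With Δt = 0.25 h = 900 s, V = ΣQ_DR · Δt = 2761 × 900 = 2.48 × 10^6 m³.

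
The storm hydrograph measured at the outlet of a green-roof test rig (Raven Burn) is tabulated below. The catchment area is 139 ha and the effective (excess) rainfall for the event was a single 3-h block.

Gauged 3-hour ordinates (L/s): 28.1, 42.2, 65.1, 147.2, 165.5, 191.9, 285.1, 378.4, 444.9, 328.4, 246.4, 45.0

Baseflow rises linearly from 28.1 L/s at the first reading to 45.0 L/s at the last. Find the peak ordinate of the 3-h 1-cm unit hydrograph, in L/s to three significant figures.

U_p ≈ 270 L/s

Direct runoff: 0.00, 12.56, 33.93, 114.49, 131.25, 156.12, 247.78, 339.55, 404.51, 286.47, 202.94, 0.00 L/s; ΣQ_DR = 1930 L/s, peak = 404.51 L/s.
Runoff depth d = ΣQ_DR·Δt / A = 1930 × 10800 / (139 ha) = 14.99 mm.
The 1-cm UH is the DRH scaled by (10 mm)/d, so U_p = 404.51 × 10/14.99 = 270 L/s.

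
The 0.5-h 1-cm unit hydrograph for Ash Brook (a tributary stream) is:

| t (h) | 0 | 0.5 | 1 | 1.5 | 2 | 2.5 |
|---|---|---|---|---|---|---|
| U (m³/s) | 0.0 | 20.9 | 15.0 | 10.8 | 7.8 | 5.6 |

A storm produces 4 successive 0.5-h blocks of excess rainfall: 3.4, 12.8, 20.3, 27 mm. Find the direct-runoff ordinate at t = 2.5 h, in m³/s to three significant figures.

By discrete convolution, Q_j = Σ (P_i / 10 mm) · U_{j−i}.
At t = 2.5 h (j=5): Q = (3.4/10)·5.6 + (12.8/10)·7.8 + (20.3/10)·10.8 + (27/10)·15.0 = 74.3 m³/s.

Q ≈ 74.3 m³/s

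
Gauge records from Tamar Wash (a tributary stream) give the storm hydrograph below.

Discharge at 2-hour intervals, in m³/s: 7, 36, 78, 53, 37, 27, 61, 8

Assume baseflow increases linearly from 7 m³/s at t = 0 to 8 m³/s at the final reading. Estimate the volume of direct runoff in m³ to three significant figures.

Direct-runoff ordinates (Q − Q_b): 0.00, 28.86, 70.71, 45.57, 29.43, 19.29, 53.14, 0.00 m³/s.
ΣQ_DR = 247.0 m³/s.
With Δt = 2 h = 7200 s, V = ΣQ_DR · Δt = 247.0 × 7200 = 1.78 × 10^6 m³.

V ≈ 1.78 × 10^6 m³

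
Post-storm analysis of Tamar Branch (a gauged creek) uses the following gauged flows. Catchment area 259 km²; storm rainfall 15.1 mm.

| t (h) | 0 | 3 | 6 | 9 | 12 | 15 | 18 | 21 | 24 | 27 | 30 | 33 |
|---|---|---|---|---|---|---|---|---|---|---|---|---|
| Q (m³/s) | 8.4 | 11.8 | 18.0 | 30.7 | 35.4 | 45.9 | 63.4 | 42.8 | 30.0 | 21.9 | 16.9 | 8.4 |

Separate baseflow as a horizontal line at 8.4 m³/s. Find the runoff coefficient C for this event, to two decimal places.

C ≈ 0.64

ΣQ_DR = 232.8 m³/s; V = ΣQ_DR·Δt = 2.514 × 10^6 m³.
Runoff depth d = V / A = 9.707 mm.
C = d / P = 9.707 / 15.1 = 0.64.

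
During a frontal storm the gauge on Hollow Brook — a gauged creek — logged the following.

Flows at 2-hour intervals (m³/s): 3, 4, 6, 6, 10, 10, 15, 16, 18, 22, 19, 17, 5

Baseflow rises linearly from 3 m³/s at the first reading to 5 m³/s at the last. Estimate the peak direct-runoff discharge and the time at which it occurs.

Q_p = 17.50 m³/s at t = 18 h

Subtracting baseflow gives direct-runoff ordinates: 0.00, 0.83, 2.67, 2.50, 6.33, 6.17, 11.00, 11.83, 13.67, 17.50, 14.33, 12.17, 0.00 m³/s.
The maximum is 17.50 m³/s, occurring at the reading for t = 18 h.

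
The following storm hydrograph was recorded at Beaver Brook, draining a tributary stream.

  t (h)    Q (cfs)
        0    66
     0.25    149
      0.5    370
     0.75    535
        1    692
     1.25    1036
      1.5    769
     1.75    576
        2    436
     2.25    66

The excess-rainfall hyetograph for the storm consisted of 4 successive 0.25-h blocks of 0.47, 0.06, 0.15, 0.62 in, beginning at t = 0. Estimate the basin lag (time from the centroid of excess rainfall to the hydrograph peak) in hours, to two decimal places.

t_L ≈ 0.70 h

Centroid of excess rainfall: t_c = Σ P_i·t̄_i / ΣP_i = 0.5519 h (block centres at 0.125, 0.375, 0.625, 0.875 h).
Hydrograph peak occurs at t = 1.25 h, so basin lag t_L = 1.25 − 0.5519 = 0.70 h.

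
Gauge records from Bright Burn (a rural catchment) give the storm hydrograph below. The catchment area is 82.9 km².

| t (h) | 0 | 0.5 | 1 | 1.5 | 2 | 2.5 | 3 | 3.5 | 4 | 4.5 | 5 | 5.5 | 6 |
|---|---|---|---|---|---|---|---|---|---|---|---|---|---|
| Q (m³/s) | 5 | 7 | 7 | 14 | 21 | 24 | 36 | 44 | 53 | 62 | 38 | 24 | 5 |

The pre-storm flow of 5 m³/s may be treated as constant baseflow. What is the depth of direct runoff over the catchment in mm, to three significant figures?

Direct runoff: 0.0, 2.0, 2.0, 9.0, 16.0, 19.0, 31.0, 39.0, 48.0, 57.0, 33.0, 19.0, 0.0 m³/s; ΣQ_DR = 275.0 m³/s.
V = ΣQ_DR · Δt = 275.0 × 1800 s = 4.950 × 10^5 m³.
Over A = 82.9 km², depth = V / A = 5.97 mm.

d ≈ 5.97 mm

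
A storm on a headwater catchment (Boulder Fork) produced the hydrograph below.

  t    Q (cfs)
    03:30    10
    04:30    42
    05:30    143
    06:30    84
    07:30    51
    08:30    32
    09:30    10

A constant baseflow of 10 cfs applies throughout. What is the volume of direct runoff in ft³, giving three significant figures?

V ≈ 1.09 × 10^6 ft³

Direct-runoff ordinates (Q − Q_b): 0.0, 32.0, 133.0, 74.0, 41.0, 22.0, 0.0 cfs.
ΣQ_DR = 302.0 cfs.
With Δt = 1 h = 3600 s, V = ΣQ_DR · Δt = 302.0 × 3600 = 1.09 × 10^6 ft³.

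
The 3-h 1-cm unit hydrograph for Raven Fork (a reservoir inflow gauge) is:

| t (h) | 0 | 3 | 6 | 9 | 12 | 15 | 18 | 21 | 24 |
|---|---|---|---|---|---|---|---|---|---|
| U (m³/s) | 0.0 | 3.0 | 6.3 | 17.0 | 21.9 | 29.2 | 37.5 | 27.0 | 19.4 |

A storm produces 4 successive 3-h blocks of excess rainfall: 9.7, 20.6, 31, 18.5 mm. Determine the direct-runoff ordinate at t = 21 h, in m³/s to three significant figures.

By discrete convolution, Q_j = Σ (P_i / 10 mm) · U_{j−i}.
At t = 21 h (j=7): Q = (9.7/10)·27.0 + (20.6/10)·37.5 + (31/10)·29.2 + (18.5/10)·21.9 = 234 m³/s.

Q ≈ 234 m³/s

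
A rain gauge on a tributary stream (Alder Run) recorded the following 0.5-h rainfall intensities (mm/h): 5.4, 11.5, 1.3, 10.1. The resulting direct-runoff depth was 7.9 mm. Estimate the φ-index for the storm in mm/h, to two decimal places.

Only the 3 blocks with intensity above φ contribute runoff: 5.4, 11.5, 10.1 mm/h.
Σ(I−φ)·Δt = d  ⇒  (5.4+11.5+10.1 − 3φ)·0.5 = 7.9
φ = (27.00 − 7.9/0.5) / 3 = 3.73 mm/h.

φ ≈ 3.73 mm/h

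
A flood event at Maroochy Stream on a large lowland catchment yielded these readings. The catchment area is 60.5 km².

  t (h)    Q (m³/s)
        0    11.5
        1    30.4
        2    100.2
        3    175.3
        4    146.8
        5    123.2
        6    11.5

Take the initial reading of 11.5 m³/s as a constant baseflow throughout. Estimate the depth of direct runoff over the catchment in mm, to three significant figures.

Direct runoff: 0.0, 18.9, 88.7, 163.8, 135.3, 111.7, 0.0 m³/s; ΣQ_DR = 518.4 m³/s.
V = ΣQ_DR · Δt = 518.4 × 3600 s = 1.866 × 10^6 m³.
Over A = 60.5 km², depth = V / A = 30.8 mm.

d ≈ 30.8 mm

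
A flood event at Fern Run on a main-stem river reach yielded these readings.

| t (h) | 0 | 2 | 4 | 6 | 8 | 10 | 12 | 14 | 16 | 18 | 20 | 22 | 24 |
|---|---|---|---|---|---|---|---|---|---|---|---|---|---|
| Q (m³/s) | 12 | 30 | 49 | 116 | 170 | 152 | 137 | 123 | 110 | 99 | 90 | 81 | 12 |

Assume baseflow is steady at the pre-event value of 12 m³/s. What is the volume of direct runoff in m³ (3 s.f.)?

Direct-runoff ordinates (Q − Q_b): 0.0, 18.0, 37.0, 104.0, 158.0, 140.0, 125.0, 111.0, 98.0, 87.0, 78.0, 69.0, 0.0 m³/s.
ΣQ_DR = 1025 m³/s.
With Δt = 2 h = 7200 s, V = ΣQ_DR · Δt = 1025 × 7200 = 7.38 × 10^6 m³.

V ≈ 7.38 × 10^6 m³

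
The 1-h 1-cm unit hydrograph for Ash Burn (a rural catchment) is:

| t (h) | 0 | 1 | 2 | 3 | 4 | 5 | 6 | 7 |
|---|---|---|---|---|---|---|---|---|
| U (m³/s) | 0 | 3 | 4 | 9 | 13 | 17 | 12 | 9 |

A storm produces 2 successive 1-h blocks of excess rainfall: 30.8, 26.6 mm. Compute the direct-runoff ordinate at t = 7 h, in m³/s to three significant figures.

By discrete convolution, Q_j = Σ (P_i / 10 mm) · U_{j−i}.
At t = 7 h (j=7): Q = (30.8/10)·9 + (26.6/10)·12 = 59.6 m³/s.

Q ≈ 59.6 m³/s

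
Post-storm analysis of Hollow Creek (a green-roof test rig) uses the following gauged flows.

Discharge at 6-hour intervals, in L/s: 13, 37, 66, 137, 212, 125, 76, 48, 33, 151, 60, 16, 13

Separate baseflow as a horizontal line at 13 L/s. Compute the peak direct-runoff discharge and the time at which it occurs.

Q_p = 199.0 L/s at t = 24 h

Subtracting baseflow gives direct-runoff ordinates: 0.0, 24.0, 53.0, 124.0, 199.0, 112.0, 63.0, 35.0, 20.0, 138.0, 47.0, 3.0, 0.0 L/s.
The maximum is 199.0 L/s, occurring at the reading for t = 24 h.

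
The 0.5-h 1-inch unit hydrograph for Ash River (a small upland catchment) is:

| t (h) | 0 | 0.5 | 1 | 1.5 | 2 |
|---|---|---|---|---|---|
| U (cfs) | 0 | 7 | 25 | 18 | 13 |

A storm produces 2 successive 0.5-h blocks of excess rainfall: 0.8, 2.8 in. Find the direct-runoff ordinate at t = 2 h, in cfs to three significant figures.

Q ≈ 60.8 cfs

By discrete convolution, Q_j = Σ (P_i / 1 in) · U_{j−i}.
At t = 2 h (j=4): Q = (0.8/1)·13 + (2.8/1)·18 = 60.8 cfs.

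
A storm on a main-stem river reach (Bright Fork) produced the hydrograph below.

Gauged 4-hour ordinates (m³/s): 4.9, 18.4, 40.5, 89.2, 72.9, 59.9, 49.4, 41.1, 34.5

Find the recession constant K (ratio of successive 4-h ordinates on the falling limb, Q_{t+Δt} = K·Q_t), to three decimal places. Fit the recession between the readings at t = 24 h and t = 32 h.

Using the recession-limb readings at t = 24 h and t = 32 h: Q falls from 49.4 to 34.5 m³/s over 2 intervals.
K = (Q₂/Q₁)^(1/2) = (34.5/49.4)^(1/2) = 0.836.

K ≈ 0.836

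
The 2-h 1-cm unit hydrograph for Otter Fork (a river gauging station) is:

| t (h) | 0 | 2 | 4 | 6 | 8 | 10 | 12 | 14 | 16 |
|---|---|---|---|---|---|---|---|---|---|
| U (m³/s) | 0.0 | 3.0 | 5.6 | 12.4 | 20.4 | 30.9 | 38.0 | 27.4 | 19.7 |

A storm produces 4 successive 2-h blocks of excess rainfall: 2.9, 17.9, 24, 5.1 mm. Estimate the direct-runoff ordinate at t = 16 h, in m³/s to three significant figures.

By discrete convolution, Q_j = Σ (P_i / 10 mm) · U_{j−i}.
At t = 16 h (j=8): Q = (2.9/10)·19.7 + (17.9/10)·27.4 + (24/10)·38.0 + (5.1/10)·30.9 = 162 m³/s.

Q ≈ 162 m³/s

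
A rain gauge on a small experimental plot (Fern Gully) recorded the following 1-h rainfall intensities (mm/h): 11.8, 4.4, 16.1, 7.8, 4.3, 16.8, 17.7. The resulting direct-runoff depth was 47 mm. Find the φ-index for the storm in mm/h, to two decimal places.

φ ≈ 4.64 mm/h

Only the 5 blocks with intensity above φ contribute runoff: 11.8, 16.1, 7.8, 16.8, 17.7 mm/h.
Σ(I−φ)·Δt = d  ⇒  (11.8+16.1+7.8+16.8+17.7 − 5φ)·1 = 47
φ = (70.20 − 47/1) / 5 = 4.64 mm/h.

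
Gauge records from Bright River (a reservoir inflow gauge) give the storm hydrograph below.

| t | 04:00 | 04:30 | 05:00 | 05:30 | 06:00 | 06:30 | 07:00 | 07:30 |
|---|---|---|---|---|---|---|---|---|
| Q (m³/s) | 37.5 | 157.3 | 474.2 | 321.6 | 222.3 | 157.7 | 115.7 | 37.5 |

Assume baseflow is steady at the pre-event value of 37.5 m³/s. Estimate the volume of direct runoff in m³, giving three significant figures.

Direct-runoff ordinates (Q − Q_b): 0.0, 119.8, 436.7, 284.1, 184.8, 120.2, 78.2, 0.0 m³/s.
ΣQ_DR = 1224 m³/s.
With Δt = 0.5 h = 1800 s, V = ΣQ_DR · Δt = 1224 × 1800 = 2.20 × 10^6 m³.

V ≈ 2.20 × 10^6 m³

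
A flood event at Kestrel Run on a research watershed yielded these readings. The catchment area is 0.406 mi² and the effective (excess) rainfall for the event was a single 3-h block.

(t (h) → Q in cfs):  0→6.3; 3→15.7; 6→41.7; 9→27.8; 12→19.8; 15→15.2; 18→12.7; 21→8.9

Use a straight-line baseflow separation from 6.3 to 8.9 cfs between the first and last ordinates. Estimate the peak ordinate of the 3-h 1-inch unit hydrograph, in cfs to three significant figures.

Direct runoff: 0.00, 9.03, 34.66, 20.39, 12.01, 7.04, 4.17, 0.00 cfs; ΣQ_DR = 87.30 cfs, peak = 34.66 cfs.
Runoff depth d = ΣQ_DR·Δt / A = 87.30 × 10800 / (0.406 mi²) = 0.9996 in.
The 1-inch UH is the DRH scaled by (1 in)/d, so U_p = 34.66 × 1/0.9996 = 34.7 cfs.

U_p ≈ 34.7 cfs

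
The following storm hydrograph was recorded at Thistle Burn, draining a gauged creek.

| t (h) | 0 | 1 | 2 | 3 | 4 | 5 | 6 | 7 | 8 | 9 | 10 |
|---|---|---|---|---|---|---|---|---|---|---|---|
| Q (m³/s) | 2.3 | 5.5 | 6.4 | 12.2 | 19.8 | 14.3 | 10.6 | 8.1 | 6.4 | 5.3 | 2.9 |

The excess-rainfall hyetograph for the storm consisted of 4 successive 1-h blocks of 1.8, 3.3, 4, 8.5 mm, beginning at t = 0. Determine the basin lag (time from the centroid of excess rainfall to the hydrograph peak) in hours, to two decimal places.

Centroid of excess rainfall: t_c = Σ P_i·t̄_i / ΣP_i = 2.5909 h (block centres at 0.5, 1.5, 2.5, 3.5 h).
Hydrograph peak occurs at t = 4 h, so basin lag t_L = 4 − 2.5909 = 1.41 h.

t_L ≈ 1.41 h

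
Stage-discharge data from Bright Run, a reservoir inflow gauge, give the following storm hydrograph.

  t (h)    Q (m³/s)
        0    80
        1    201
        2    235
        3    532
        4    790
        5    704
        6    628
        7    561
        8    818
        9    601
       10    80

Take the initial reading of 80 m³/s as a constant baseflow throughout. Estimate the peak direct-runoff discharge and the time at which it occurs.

Subtracting baseflow gives direct-runoff ordinates: 0.0, 121.0, 155.0, 452.0, 710.0, 624.0, 548.0, 481.0, 738.0, 521.0, 0.0 m³/s.
The maximum is 738.0 m³/s, occurring at the reading for t = 8 h.

Q_p = 738.0 m³/s at t = 8 h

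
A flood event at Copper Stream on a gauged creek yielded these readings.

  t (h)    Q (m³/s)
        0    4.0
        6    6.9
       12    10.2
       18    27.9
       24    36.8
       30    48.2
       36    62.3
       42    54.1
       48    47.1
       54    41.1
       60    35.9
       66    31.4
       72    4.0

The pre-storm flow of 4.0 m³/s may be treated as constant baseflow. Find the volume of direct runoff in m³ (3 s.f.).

Direct-runoff ordinates (Q − Q_b): 0.0, 2.9, 6.2, 23.9, 32.8, 44.2, 58.3, 50.1, 43.1, 37.1, 31.9, 27.4, 0.0 m³/s.
ΣQ_DR = 357.9 m³/s.
With Δt = 6 h = 21600 s, V = ΣQ_DR · Δt = 357.9 × 21600 = 7.73 × 10^6 m³.

V ≈ 7.73 × 10^6 m³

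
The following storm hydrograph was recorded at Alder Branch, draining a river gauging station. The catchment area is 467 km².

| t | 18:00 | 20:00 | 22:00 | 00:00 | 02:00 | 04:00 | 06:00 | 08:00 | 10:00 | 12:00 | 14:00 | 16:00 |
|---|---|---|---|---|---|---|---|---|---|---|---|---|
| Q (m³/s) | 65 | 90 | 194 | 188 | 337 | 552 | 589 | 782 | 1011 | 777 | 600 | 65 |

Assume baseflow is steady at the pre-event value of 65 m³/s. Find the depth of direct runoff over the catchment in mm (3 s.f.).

Direct runoff: 0.0, 25.0, 129.0, 123.0, 272.0, 487.0, 524.0, 717.0, 946.0, 712.0, 535.0, 0.0 m³/s; ΣQ_DR = 4470 m³/s.
V = ΣQ_DR · Δt = 4470 × 7200 s = 3.218 × 10^7 m³.
Over A = 467 km², depth = V / A = 68.9 mm.

d ≈ 68.9 mm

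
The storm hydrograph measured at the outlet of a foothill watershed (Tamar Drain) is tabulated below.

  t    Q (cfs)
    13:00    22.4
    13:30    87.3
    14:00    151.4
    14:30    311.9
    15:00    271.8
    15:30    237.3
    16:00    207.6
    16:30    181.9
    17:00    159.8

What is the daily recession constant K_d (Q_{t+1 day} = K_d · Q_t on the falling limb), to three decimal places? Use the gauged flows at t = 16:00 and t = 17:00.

K_d ≈ 0.002

Between t = 16:00 and t = 17:00 the flow falls from 207.6 to 159.8 cfs over 2×0.5 h = 1 h.
Per-interval ratio K = (159.8/207.6)^(1/2) = 0.8774; K_d = K^(24/0.5) = 0.002.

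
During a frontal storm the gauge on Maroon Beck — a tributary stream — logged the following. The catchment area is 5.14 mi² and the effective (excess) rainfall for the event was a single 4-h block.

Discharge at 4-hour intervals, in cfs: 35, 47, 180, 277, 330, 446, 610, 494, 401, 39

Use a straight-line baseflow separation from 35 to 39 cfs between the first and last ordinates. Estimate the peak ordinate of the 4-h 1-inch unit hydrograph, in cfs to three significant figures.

U_p ≈ 191 cfs

Direct runoff: 0.00, 11.56, 144.11, 240.67, 293.22, 408.78, 572.33, 455.89, 362.44, 0.00 cfs; ΣQ_DR = 2489 cfs, peak = 572.33 cfs.
Runoff depth d = ΣQ_DR·Δt / A = 2489 × 14400 / (5.14 mi²) = 3.001 in.
The 1-inch UH is the DRH scaled by (1 in)/d, so U_p = 572.33 × 1/3.001 = 191 cfs.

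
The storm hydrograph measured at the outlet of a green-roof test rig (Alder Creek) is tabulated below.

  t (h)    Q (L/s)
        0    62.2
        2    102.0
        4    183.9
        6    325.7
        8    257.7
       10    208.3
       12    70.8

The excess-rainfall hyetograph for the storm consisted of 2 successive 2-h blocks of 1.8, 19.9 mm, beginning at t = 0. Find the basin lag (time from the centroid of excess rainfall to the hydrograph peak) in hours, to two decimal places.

Centroid of excess rainfall: t_c = Σ P_i·t̄_i / ΣP_i = 2.8341 h (block centres at 1, 3 h).
Hydrograph peak occurs at t = 6 h, so basin lag t_L = 6 − 2.8341 = 3.17 h.

t_L ≈ 3.17 h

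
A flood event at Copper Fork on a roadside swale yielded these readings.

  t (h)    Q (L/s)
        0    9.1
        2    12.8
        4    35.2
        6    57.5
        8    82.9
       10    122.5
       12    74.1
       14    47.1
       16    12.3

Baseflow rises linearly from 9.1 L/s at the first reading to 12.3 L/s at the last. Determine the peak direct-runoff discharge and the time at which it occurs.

Subtracting baseflow gives direct-runoff ordinates: 0.00, 3.30, 25.30, 47.20, 72.20, 111.40, 62.60, 35.20, 0.00 L/s.
The maximum is 111.40 L/s, occurring at the reading for t = 10 h.

Q_p = 111.40 L/s at t = 10 h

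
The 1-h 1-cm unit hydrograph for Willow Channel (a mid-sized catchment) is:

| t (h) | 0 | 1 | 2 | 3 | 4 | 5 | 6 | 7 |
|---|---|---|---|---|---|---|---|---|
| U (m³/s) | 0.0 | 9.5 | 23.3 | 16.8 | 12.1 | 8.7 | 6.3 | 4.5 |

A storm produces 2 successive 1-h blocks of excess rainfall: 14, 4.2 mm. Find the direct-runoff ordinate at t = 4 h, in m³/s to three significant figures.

By discrete convolution, Q_j = Σ (P_i / 10 mm) · U_{j−i}.
At t = 4 h (j=4): Q = (14/10)·12.1 + (4.2/10)·16.8 = 24.0 m³/s.

Q ≈ 24.0 m³/s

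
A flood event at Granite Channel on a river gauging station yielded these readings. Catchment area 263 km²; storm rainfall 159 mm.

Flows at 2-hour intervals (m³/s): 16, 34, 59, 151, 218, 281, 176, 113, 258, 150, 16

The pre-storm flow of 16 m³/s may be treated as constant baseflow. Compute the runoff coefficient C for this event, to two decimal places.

C ≈ 0.22

ΣQ_DR = 1296 m³/s; V = ΣQ_DR·Δt = 9.331 × 10^6 m³.
Runoff depth d = V / A = 35.48 mm.
C = d / P = 35.48 / 159 = 0.22.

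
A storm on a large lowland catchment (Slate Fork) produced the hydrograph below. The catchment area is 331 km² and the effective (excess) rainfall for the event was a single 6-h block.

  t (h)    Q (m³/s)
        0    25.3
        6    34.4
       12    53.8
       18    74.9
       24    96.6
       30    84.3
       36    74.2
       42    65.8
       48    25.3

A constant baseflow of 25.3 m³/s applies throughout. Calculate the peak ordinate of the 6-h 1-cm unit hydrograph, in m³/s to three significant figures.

U_p ≈ 35.6 m³/s

Direct runoff: 0.0, 9.1, 28.5, 49.6, 71.3, 59.0, 48.9, 40.5, 0.0 m³/s; ΣQ_DR = 306.9 m³/s, peak = 71.3 m³/s.
Runoff depth d = ΣQ_DR·Δt / A = 306.9 × 21600 / (331 km²) = 20.03 mm.
The 1-cm UH is the DRH scaled by (10 mm)/d, so U_p = 71.3 × 10/20.03 = 35.6 m³/s.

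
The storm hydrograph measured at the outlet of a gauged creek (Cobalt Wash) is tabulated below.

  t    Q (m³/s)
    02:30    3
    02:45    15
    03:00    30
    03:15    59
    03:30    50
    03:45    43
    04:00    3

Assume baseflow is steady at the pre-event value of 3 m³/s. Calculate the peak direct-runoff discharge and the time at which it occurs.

Q_p = 56.0 m³/s at t = 03:15

Subtracting baseflow gives direct-runoff ordinates: 0.0, 12.0, 27.0, 56.0, 47.0, 40.0, 0.0 m³/s.
The maximum is 56.0 m³/s, occurring at the reading for t = 03:15.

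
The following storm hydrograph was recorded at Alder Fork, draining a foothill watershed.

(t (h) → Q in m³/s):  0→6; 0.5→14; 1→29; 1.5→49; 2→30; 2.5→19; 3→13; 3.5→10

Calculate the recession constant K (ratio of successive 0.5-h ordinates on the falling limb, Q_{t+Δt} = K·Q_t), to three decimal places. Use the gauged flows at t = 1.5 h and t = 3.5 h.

Using the recession-limb readings at t = 1.5 h and t = 3.5 h: Q falls from 49 to 10 m³/s over 4 intervals.
K = (Q₂/Q₁)^(1/4) = (10/49)^(1/4) = 0.672.

K ≈ 0.672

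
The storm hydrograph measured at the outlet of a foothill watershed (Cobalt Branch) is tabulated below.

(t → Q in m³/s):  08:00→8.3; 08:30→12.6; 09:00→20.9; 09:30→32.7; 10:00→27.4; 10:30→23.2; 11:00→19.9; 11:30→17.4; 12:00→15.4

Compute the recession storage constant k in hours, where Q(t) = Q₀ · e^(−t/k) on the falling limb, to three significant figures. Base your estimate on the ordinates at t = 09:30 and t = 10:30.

k ≈ 2.91 h

On the falling limb, Q drops from 32.7 to 23.2 m³/s between t = 09:30 and t = 10:30 (Δt = 1 h).
k = −Δt / ln(Q₂/Q₁) = −1 / ln(23.2/32.7) = 2.91 h.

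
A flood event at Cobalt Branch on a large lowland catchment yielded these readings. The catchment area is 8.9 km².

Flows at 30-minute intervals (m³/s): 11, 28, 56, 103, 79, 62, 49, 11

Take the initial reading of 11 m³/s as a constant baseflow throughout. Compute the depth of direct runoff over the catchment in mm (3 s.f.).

Direct runoff: 0.0, 17.0, 45.0, 92.0, 68.0, 51.0, 38.0, 0.0 m³/s; ΣQ_DR = 311.0 m³/s.
V = ΣQ_DR · Δt = 311.0 × 1800 s = 5.598 × 10^5 m³.
Over A = 8.9 km², depth = V / A = 62.9 mm.

d ≈ 62.9 mm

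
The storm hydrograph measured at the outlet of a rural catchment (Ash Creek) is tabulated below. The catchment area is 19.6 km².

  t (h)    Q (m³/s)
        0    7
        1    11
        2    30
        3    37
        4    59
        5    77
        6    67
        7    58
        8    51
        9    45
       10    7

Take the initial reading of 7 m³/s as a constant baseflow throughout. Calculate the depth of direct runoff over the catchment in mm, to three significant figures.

Direct runoff: 0.0, 4.0, 23.0, 30.0, 52.0, 70.0, 60.0, 51.0, 44.0, 38.0, 0.0 m³/s; ΣQ_DR = 372.0 m³/s.
V = ΣQ_DR · Δt = 372.0 × 3600 s = 1.339 × 10^6 m³.
Over A = 19.6 km², depth = V / A = 68.3 mm.

d ≈ 68.3 mm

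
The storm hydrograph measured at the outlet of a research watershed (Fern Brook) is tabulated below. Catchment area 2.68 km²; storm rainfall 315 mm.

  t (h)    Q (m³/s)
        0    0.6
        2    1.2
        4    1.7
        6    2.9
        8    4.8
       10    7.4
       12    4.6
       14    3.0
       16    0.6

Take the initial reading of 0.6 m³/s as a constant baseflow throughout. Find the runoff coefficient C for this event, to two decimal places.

ΣQ_DR = 21.40 m³/s; V = ΣQ_DR·Δt = 1.541 × 10^5 m³.
Runoff depth d = V / A = 57.49 mm.
C = d / P = 57.49 / 315 = 0.18.

C ≈ 0.18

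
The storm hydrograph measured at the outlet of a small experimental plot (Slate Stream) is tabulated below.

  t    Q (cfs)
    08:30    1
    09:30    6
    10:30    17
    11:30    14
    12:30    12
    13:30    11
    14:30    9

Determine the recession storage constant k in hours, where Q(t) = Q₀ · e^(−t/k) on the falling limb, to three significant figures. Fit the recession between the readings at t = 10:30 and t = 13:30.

On the falling limb, Q drops from 17 to 11 cfs between t = 10:30 and t = 13:30 (Δt = 3 h).
k = −Δt / ln(Q₂/Q₁) = −3 / ln(11/17) = 6.89 h.

k ≈ 6.89 h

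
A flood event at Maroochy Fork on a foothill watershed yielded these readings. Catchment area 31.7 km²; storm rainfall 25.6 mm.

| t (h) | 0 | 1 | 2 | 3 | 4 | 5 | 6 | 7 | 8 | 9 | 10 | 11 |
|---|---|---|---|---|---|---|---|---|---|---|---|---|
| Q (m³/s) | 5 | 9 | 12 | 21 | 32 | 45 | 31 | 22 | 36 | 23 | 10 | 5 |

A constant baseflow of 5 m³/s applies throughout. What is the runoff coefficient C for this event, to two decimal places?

C ≈ 0.85

ΣQ_DR = 191.0 m³/s; V = ΣQ_DR·Δt = 6.876 × 10^5 m³.
Runoff depth d = V / A = 21.69 mm.
C = d / P = 21.69 / 25.6 = 0.85.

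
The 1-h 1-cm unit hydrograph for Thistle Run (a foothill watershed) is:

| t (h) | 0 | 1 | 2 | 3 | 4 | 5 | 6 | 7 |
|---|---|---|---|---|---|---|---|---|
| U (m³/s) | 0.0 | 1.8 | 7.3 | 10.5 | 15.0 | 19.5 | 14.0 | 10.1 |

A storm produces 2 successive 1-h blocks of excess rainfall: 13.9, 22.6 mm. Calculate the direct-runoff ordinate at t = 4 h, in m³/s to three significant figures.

By discrete convolution, Q_j = Σ (P_i / 10 mm) · U_{j−i}.
At t = 4 h (j=4): Q = (13.9/10)·15.0 + (22.6/10)·10.5 = 44.6 m³/s.

Q ≈ 44.6 m³/s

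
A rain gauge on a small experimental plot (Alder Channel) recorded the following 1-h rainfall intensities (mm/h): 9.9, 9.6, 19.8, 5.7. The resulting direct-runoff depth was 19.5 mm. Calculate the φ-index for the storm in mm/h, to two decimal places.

φ ≈ 6.60 mm/h

Only the 3 blocks with intensity above φ contribute runoff: 9.9, 9.6, 19.8 mm/h.
Σ(I−φ)·Δt = d  ⇒  (9.9+9.6+19.8 − 3φ)·1 = 19.5
φ = (39.30 − 19.5/1) / 3 = 6.60 mm/h.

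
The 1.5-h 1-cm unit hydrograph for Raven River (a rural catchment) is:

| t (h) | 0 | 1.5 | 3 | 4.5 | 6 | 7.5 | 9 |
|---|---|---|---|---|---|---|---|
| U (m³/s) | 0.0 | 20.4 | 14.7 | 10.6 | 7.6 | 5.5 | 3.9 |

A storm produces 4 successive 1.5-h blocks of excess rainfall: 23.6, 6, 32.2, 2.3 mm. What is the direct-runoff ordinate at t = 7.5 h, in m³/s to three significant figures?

By discrete convolution, Q_j = Σ (P_i / 10 mm) · U_{j−i}.
At t = 7.5 h (j=5): Q = (23.6/10)·5.5 + (6/10)·7.6 + (32.2/10)·10.6 + (2.3/10)·14.7 = 55.1 m³/s.

Q ≈ 55.1 m³/s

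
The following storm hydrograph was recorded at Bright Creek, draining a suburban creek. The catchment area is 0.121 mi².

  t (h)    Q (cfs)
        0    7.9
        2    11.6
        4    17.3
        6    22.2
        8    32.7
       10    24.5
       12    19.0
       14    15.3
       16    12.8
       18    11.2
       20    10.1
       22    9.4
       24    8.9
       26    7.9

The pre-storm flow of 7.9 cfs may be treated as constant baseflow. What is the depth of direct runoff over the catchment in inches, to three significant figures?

Direct runoff: 0.0, 3.7, 9.4, 14.3, 24.8, 16.6, 11.1, 7.4, 4.9, 3.3, 2.2, 1.5, 1.0, 0.0 cfs; ΣQ_DR = 100.2 cfs.
V = ΣQ_DR · Δt = 100.2 × 7200 s = 7.214 × 10^5 ft³.
Over A = 0.121 mi², depth = V / A = 2.57 in.

d ≈ 2.57 in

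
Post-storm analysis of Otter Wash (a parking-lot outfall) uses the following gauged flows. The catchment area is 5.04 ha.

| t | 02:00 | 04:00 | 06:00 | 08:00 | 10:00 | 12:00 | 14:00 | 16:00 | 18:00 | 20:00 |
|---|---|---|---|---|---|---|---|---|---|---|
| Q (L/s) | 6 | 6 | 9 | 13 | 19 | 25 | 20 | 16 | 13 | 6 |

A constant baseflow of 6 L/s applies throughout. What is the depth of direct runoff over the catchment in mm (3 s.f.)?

Direct runoff: 0.0, 0.0, 3.0, 7.0, 13.0, 19.0, 14.0, 10.0, 7.0, 0.0 L/s; ΣQ_DR = 73.00 L/s.
V = ΣQ_DR · Δt = 73.00 × 7200 s = 5.256 × 10^5 L.
Over A = 5.04 ha, depth = V / A = 10.4 mm.

d ≈ 10.4 mm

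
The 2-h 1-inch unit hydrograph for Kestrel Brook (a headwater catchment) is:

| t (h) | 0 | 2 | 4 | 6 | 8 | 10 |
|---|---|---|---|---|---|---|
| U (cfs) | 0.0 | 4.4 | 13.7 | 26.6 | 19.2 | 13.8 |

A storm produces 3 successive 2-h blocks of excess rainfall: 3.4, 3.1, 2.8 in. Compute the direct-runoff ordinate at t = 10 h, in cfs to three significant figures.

Q ≈ 181 cfs

By discrete convolution, Q_j = Σ (P_i / 1 in) · U_{j−i}.
At t = 10 h (j=5): Q = (3.4/1)·13.8 + (3.1/1)·19.2 + (2.8/1)·26.6 = 181 cfs.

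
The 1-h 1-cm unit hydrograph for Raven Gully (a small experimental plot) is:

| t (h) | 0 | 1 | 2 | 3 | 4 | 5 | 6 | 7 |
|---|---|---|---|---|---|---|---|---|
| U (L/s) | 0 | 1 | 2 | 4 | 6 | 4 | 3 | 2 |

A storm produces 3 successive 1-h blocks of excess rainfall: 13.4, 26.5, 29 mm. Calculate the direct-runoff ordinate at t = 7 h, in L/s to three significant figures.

Q ≈ 22.2 L/s

By discrete convolution, Q_j = Σ (P_i / 10 mm) · U_{j−i}.
At t = 7 h (j=7): Q = (13.4/10)·2 + (26.5/10)·3 + (29/10)·4 = 22.2 L/s.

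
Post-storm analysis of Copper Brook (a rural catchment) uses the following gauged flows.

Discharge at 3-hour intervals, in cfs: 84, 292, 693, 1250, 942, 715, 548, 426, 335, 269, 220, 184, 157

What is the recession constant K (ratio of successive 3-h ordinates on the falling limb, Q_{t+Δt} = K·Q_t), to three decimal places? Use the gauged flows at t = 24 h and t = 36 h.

Using the recession-limb readings at t = 24 h and t = 36 h: Q falls from 335 to 157 cfs over 4 intervals.
K = (Q₂/Q₁)^(1/4) = (157/335)^(1/4) = 0.827.

K ≈ 0.827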